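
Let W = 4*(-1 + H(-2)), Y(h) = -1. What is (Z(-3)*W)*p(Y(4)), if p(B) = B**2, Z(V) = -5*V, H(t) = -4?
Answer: -300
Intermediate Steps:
W = -20 (W = 4*(-1 - 4) = 4*(-5) = -20)
(Z(-3)*W)*p(Y(4)) = (-5*(-3)*(-20))*(-1)**2 = (15*(-20))*1 = -300*1 = -300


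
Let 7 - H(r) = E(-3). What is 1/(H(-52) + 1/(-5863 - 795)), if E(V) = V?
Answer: 6658/66579 ≈ 0.10000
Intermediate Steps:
H(r) = 10 (H(r) = 7 - 1*(-3) = 7 + 3 = 10)
1/(H(-52) + 1/(-5863 - 795)) = 1/(10 + 1/(-5863 - 795)) = 1/(10 + 1/(-6658)) = 1/(10 - 1/6658) = 1/(66579/6658) = 6658/66579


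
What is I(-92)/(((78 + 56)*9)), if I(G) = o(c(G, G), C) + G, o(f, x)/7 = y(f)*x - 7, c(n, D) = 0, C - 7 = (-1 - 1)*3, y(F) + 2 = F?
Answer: -155/1206 ≈ -0.12852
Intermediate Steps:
y(F) = -2 + F
C = 1 (C = 7 + (-1 - 1)*3 = 7 - 2*3 = 7 - 6 = 1)
o(f, x) = -49 + 7*x*(-2 + f) (o(f, x) = 7*((-2 + f)*x - 7) = 7*(x*(-2 + f) - 7) = 7*(-7 + x*(-2 + f)) = -49 + 7*x*(-2 + f))
I(G) = -63 + G (I(G) = (-49 + 7*1*(-2 + 0)) + G = (-49 + 7*1*(-2)) + G = (-49 - 14) + G = -63 + G)
I(-92)/(((78 + 56)*9)) = (-63 - 92)/(((78 + 56)*9)) = -155/(134*9) = -155/1206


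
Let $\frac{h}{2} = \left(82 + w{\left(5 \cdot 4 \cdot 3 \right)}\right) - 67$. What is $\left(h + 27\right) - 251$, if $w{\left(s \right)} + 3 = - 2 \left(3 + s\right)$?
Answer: $-452$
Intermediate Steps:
$w{\left(s \right)} = -9 - 2 s$ ($w{\left(s \right)} = -3 - 2 \left(3 + s\right) = -3 - \left(6 + 2 s\right) = -9 - 2 s$)
$h = -228$ ($h = 2 \left(\left(82 - \left(9 + 2 \cdot 5 \cdot 4 \cdot 3\right)\right) - 67\right) = 2 \left(\left(82 - \left(9 + 2 \cdot 20 \cdot 3\right)\right) - 67\right) = 2 \left(\left(82 - 129\right) - 67\right) = 2 \left(-47 - 67\right) = 2 \left(-114\right) = -228$)
$\left(h + 27\right) - 251 = \left(-228 + 27\right) - 251 = -201 - 251 = -452$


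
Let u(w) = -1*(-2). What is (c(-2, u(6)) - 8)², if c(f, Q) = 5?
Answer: 9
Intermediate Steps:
u(w) = 2
(c(-2, u(6)) - 8)² = (5 - 8)² = (-3)² = 9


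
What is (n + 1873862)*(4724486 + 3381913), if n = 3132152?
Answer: 40580746883586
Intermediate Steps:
(n + 1873862)*(4724486 + 3381913) = (3132152 + 1873862)*(4724486 + 3381913) = 5006014*8106399 = 40580746883586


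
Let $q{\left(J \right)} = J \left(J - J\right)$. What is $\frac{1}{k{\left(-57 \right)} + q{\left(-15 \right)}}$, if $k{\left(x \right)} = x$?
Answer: $- \frac{1}{57} \approx -0.017544$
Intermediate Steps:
$q{\left(J \right)} = 0$ ($q{\left(J \right)} = J 0 = 0$)
$\frac{1}{k{\left(-57 \right)} + q{\left(-15 \right)}} = \frac{1}{-57 + 0} = \frac{1}{-57} = - \frac{1}{57}$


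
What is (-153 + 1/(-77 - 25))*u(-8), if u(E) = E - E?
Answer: 0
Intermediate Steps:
u(E) = 0
(-153 + 1/(-77 - 25))*u(-8) = (-153 + 1/(-77 - 25))*0 = (-153 + 1/(-102))*0 = (-153 - 1/102)*0 = -15607/102*0 = 0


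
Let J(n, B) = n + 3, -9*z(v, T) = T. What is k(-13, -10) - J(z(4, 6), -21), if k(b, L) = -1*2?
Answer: -13/3 ≈ -4.3333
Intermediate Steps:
z(v, T) = -T/9
J(n, B) = 3 + n
k(b, L) = -2
k(-13, -10) - J(z(4, 6), -21) = -2 - (3 - 1/9*6) = -2 - (3 - 2/3) = -2 - 1*7/3 = -2 - 7/3 = -13/3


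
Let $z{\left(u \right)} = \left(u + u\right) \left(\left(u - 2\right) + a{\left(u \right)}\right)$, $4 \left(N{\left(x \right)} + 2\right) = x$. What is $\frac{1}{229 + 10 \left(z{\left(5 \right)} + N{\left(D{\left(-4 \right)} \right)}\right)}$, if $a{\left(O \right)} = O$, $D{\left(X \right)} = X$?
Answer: $\frac{1}{999} \approx 0.001001$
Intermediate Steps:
$N{\left(x \right)} = -2 + \frac{x}{4}$
$z{\left(u \right)} = 2 u \left(-2 + 2 u\right)$ ($z{\left(u \right)} = \left(u + u\right) \left(\left(u - 2\right) + u\right) = 2 u \left(\left(-2 + u\right) + u\right) = 2 u \left(-2 + 2 u\right)$)
$\frac{1}{229 + 10 \left(z{\left(5 \right)} + N{\left(D{\left(-4 \right)} \right)}\right)} = \frac{1}{229 + 10 \left(4 \cdot 5 \left(-1 + 5\right) + \left(-2 + \frac{1}{4} \left(-4\right)\right)\right)} = \frac{1}{229 + 10 \left(4 \cdot 5 \cdot 4 - 3\right)} = \frac{1}{229 + 10 \left(80 - 3\right)} = \frac{1}{229 + 10 \cdot 77} = \frac{1}{229 + 770} = \frac{1}{999}$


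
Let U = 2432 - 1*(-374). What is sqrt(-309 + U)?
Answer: sqrt(2497) ≈ 49.970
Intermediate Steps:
U = 2806 (U = 2432 + 374 = 2806)
sqrt(-309 + U) = sqrt(-309 + 2806) = sqrt(2497)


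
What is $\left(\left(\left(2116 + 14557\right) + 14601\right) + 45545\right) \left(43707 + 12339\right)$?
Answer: $4305397674$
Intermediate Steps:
$\left(\left(\left(2116 + 14557\right) + 14601\right) + 45545\right) \left(43707 + 12339\right) = \left(\left(16673 + 14601\right) + 45545\right) 56046 = \left(31274 + 45545\right) 56046 = 76819 \cdot 56046 = 4305397674$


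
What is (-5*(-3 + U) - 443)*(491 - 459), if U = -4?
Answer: -13056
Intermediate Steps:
(-5*(-3 + U) - 443)*(491 - 459) = (-5*(-3 - 4) - 443)*(491 - 459) = (-5*(-7) - 443)*32 = (35 - 443)*32 = -408*32 = -13056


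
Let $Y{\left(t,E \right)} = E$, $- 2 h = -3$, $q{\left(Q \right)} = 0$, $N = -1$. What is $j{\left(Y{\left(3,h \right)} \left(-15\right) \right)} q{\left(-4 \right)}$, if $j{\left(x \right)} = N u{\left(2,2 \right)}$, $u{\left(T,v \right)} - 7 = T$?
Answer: $0$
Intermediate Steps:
$h = \frac{3}{2}$ ($h = \left(- \frac{1}{2}\right) \left(-3\right) = \frac{3}{2} \approx 1.5$)
$u{\left(T,v \right)} = 7 + T$
$j{\left(x \right)} = -9$ ($j{\left(x \right)} = - (7 + 2) = \left(-1\right) 9 = -9$)
$j{\left(Y{\left(3,h \right)} \left(-15\right) \right)} q{\left(-4 \right)} = \left(-9\right) 0 = 0$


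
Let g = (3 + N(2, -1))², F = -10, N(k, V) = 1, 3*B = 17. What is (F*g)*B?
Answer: -2720/3 ≈ -906.67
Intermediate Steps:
B = 17/3 (B = (⅓)*17 = 17/3 ≈ 5.6667)
g = 16 (g = (3 + 1)² = 4² = 16)
(F*g)*B = -10*16*(17/3) = -160*17/3 = -2720/3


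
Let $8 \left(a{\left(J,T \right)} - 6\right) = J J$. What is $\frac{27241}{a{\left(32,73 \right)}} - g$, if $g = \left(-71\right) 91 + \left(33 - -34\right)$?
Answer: $\frac{884037}{134} \approx 6597.3$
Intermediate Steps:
$g = -6394$ ($g = -6461 + \left(33 + 34\right) = -6461 + 67 = -6394$)
$a{\left(J,T \right)} = 6 + \frac{J^{2}}{8}$ ($a{\left(J,T \right)} = 6 + \frac{J J}{8} = 6 + \frac{J^{2}}{8}$)
$\frac{27241}{a{\left(32,73 \right)}} - g = \frac{27241}{6 + \frac{32^{2}}{8}} - -6394 = \frac{27241}{6 + \frac{1}{8} \cdot 1024} + 6394 = \frac{27241}{6 + 128} + 6394 = \frac{27241}{134} + 6394 = \frac{884037}{134}$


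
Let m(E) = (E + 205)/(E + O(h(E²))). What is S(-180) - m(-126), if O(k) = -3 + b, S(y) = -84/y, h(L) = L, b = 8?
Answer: 2032/1815 ≈ 1.1196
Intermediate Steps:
O(k) = 5 (O(k) = -3 + 8 = 5)
m(E) = (205 + E)/(5 + E) (m(E) = (E + 205)/(E + 5) = (205 + E)/(5 + E))
S(-180) - m(-126) = -84/(-180) - (205 - 126)/(5 - 126) = -84*(-1/180) - 79/(-121) = 7/15 - (-1)*79/121 = 7/15 - 1*(-79/121) = 7/15 + 79/121 = 2032/1815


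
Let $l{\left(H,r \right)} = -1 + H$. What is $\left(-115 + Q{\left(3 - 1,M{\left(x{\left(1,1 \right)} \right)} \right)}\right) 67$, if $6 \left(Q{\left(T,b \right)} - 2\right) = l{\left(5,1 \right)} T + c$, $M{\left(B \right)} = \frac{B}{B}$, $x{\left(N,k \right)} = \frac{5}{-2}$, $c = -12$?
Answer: $- \frac{22847}{3} \approx -7615.7$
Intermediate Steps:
$x{\left(N,k \right)} = - \frac{5}{2}$ ($x{\left(N,k \right)} = 5 \left(- \frac{1}{2}\right) = - \frac{5}{2}$)
$M{\left(B \right)} = 1$
$Q{\left(T,b \right)} = \frac{2 T}{3}$ ($Q{\left(T,b \right)} = 2 + \frac{\left(-1 + 5\right) T - 12}{6} = 2 + \frac{4 T - 12}{6} = 2 + \frac{-12 + 4 T}{6} = 2 + \left(-2 + \frac{2 T}{3}\right) = \frac{2 T}{3}$)
$\left(-115 + Q{\left(3 - 1,M{\left(x{\left(1,1 \right)} \right)} \right)}\right) 67 = \left(-115 + \frac{2 \left(3 - 1\right)}{3}\right) 67 = \left(-115 + \frac{2}{3} \cdot 2\right) 67 = \left(-115 + \frac{4}{3}\right) 67 = \left(- \frac{341}{3}\right) 67 = - \frac{22847}{3}$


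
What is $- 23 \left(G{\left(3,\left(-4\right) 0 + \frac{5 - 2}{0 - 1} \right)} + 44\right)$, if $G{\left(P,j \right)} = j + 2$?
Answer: $-989$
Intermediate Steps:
$G{\left(P,j \right)} = 2 + j$
$- 23 \left(G{\left(3,\left(-4\right) 0 + \frac{5 - 2}{0 - 1} \right)} + 44\right) = - 23 \left(\left(2 + \left(\left(-4\right) 0 + \frac{5 - 2}{0 - 1}\right)\right) + 44\right) = - 23 \left(\left(2 + \left(0 + \frac{3}{-1}\right)\right) + 44\right) = - 23 \left(\left(2 + \left(0 + 3 \left(-1\right)\right)\right) + 44\right) = - 23 \left(\left(2 + \left(0 - 3\right)\right) + 44\right) = - 23 \left(\left(2 - 3\right) + 44\right) = - 23 \left(-1 + 44\right) = \left(-23\right) 43 = -989$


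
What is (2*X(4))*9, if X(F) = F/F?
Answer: 18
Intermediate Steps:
X(F) = 1
(2*X(4))*9 = (2*1)*9 = 2*9 = 18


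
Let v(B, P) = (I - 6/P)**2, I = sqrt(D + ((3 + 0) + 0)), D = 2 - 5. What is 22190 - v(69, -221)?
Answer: 1083781754/48841 ≈ 22190.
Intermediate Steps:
D = -3
I = 0 (I = sqrt(-3 + ((3 + 0) + 0)) = sqrt(-3 + (3 + 0)) = sqrt(-3 + 3) = sqrt(0) = 0)
v(B, P) = 36/P**2 (v(B, P) = (0 - 6/P)**2 = (-6/P)**2 = 36/P**2)
22190 - v(69, -221) = 22190 - 36/(-221)**2 = 22190 - 36/48841 = 1083781754/48841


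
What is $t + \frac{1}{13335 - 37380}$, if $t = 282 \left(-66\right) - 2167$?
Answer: $- \frac{499631056}{24045} \approx -20779.0$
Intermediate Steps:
$t = -20779$ ($t = -18612 - 2167 = -20779$)
$t + \frac{1}{13335 - 37380} = -20779 + \frac{1}{13335 - 37380} = -20779 + \frac{1}{-24045} = -20779 - \frac{1}{24045} = - \frac{499631056}{24045}$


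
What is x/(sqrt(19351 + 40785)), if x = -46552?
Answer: -11638*sqrt(15034)/7517 ≈ -189.83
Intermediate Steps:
x/(sqrt(19351 + 40785)) = -46552/sqrt(19351 + 40785) = -46552*sqrt(15034)/30068 = -11638*sqrt(15034)/7517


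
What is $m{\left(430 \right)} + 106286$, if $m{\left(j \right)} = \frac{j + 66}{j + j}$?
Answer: $\frac{22851614}{215} \approx 1.0629 \cdot 10^{5}$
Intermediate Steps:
$m{\left(j \right)} = \frac{66 + j}{2 j}$
$m{\left(430 \right)} + 106286 = \frac{66 + 430}{2 \cdot 430} + 106286 = \frac{1}{2} \cdot \frac{1}{430} \cdot 496 + 106286 = \frac{124}{215} + 106286 = \frac{22851614}{215}$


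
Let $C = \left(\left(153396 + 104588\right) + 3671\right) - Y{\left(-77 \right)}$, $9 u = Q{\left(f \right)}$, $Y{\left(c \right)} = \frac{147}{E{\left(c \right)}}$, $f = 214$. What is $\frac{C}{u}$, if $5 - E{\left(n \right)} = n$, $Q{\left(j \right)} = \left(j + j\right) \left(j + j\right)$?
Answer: $\frac{193100067}{15021088} \approx 12.855$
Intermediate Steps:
$Q{\left(j \right)} = 4 j^{2}$ ($Q{\left(j \right)} = 2 j 2 j = 4 j^{2}$)
$E{\left(n \right)} = 5 - n$
$Y{\left(c \right)} = \frac{147}{5 - c}$
$u = \frac{183184}{9}$ ($u = \frac{4 \cdot 214^{2}}{9} = \frac{4 \cdot 45796}{9} = \frac{1}{9} \cdot 183184 = \frac{183184}{9} \approx 20354.0$)
$C = \frac{21455563}{82}$ ($C = \left(\left(153396 + 104588\right) + 3671\right) - - \frac{147}{-5 - 77} = \left(257984 + 3671\right) - - \frac{147}{-82} = 261655 - \left(-147\right) \left(- \frac{1}{82}\right) = 261655 - \frac{147}{82} = \frac{21455563}{82} \approx 2.6165 \cdot 10^{5}$)
$\frac{C}{u} = \frac{21455563}{82 \cdot \frac{183184}{9}} = \frac{21455563}{82} \cdot \frac{9}{183184} = \frac{193100067}{15021088}$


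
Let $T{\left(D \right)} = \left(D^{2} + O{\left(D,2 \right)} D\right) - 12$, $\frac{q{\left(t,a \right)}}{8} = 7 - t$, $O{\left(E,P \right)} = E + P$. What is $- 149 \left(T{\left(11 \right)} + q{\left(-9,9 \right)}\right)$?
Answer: $-56620$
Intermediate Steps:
$q{\left(t,a \right)} = 56 - 8 t$ ($q{\left(t,a \right)} = 8 \left(7 - t\right) = 56 - 8 t$)
$T{\left(D \right)} = -12 + D^{2} + D \left(2 + D\right)$ ($T{\left(D \right)} = \left(D^{2} + \left(D + 2\right) D\right) - 12 = \left(D^{2} + \left(2 + D\right) D\right) - 12 = \left(D^{2} + D \left(2 + D\right)\right) - 12 = -12 + D^{2} + D \left(2 + D\right)$)
$- 149 \left(T{\left(11 \right)} + q{\left(-9,9 \right)}\right) = - 149 \left(\left(-12 + 2 \cdot 11 + 2 \cdot 11^{2}\right) + \left(56 - -72\right)\right) = - 149 \left(\left(-12 + 22 + 2 \cdot 121\right) + \left(56 + 72\right)\right) = - 149 \left(\left(-12 + 22 + 242\right) + 128\right) = - 149 \left(252 + 128\right) = \left(-149\right) 380 = -56620$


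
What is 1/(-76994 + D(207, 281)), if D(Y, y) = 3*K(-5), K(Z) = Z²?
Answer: -1/76919 ≈ -1.3001e-5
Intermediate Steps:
D(Y, y) = 75 (D(Y, y) = 3*(-5)² = 3*25 = 75)
1/(-76994 + D(207, 281)) = 1/(-76994 + 75) = 1/(-76919) = -1/76919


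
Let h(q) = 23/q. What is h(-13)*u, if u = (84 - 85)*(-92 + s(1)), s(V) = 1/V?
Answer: -161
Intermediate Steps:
u = 91 (u = (84 - 85)*(-92 + 1/1) = -(-92 + 1) = -1*(-91) = 91)
h(-13)*u = (23/(-13))*91 = (23*(-1/13))*91 = -23/13*91 = -161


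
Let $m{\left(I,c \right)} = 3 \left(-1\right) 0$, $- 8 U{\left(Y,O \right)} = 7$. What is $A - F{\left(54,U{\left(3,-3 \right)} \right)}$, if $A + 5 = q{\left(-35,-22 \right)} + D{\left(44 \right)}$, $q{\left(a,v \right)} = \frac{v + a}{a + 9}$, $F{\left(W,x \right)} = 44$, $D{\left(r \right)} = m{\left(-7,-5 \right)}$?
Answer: $- \frac{1217}{26} \approx -46.808$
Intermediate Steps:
$U{\left(Y,O \right)} = - \frac{7}{8}$ ($U{\left(Y,O \right)} = \left(- \frac{1}{8}\right) 7 = - \frac{7}{8}$)
$m{\left(I,c \right)} = 0$ ($m{\left(I,c \right)} = \left(-3\right) 0 = 0$)
$D{\left(r \right)} = 0$
$q{\left(a,v \right)} = \frac{a + v}{9 + a}$
$A = - \frac{73}{26}$ ($A = -5 + \left(\frac{-35 - 22}{9 - 35} + 0\right) = -5 + \left(\frac{1}{-26} \left(-57\right) + 0\right) = -5 + \left(\left(- \frac{1}{26}\right) \left(-57\right) + 0\right) = -5 + \left(\frac{57}{26} + 0\right) = -5 + \frac{57}{26} = - \frac{73}{26} \approx -2.8077$)
$A - F{\left(54,U{\left(3,-3 \right)} \right)} = - \frac{73}{26} - 44 = - \frac{1217}{26}$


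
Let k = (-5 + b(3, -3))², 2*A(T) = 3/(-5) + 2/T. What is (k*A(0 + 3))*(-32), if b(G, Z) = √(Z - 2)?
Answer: -64/3 + 32*I*√5/3 ≈ -21.333 + 23.851*I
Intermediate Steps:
A(T) = -3/10 + 1/T (A(T) = (3/(-5) + 2/T)/2 = (3*(-⅕) + 2/T)/2 = (-⅗ + 2/T)/2 = -3/10 + 1/T)
b(G, Z) = √(-2 + Z)
k = (-5 + I*√5)² (k = (-5 + √(-2 - 3))² = (-5 + √(-5))² = (-5 + I*√5)² ≈ 20.0 - 22.361*I)
(k*A(0 + 3))*(-32) = ((5 - I*√5)²*(-3/10 + 1/(0 + 3)))*(-32) = ((5 - I*√5)²*(-3/10 + 1/3))*(-32) = ((5 - I*√5)²*(-3/10 + ⅓))*(-32) = ((5 - I*√5)²*(1/30))*(-32) = ((5 - I*√5)²/30)*(-32) = -16*(5 - I*√5)²/15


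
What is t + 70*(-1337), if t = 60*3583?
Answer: 121390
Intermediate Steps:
t = 214980
t + 70*(-1337) = 214980 + 70*(-1337) = 214980 - 93590 = 121390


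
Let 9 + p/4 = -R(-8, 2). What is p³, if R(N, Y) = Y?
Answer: -85184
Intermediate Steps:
p = -44 (p = -36 + 4*(-1*2) = -36 + 4*(-2) = -36 - 8 = -44)
p³ = (-44)³ = -85184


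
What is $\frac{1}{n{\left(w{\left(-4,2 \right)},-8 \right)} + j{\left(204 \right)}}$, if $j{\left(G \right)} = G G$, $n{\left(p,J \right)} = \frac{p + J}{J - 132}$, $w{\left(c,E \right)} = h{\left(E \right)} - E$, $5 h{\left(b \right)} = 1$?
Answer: $\frac{100}{4161607} \approx 2.4029 \cdot 10^{-5}$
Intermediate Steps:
$h{\left(b \right)} = \frac{1}{5}$ ($h{\left(b \right)} = \frac{1}{5} \cdot 1 = \frac{1}{5}$)
$w{\left(c,E \right)} = \frac{1}{5} - E$
$n{\left(p,J \right)} = \frac{J + p}{-132 + J}$
$j{\left(G \right)} = G^{2}$
$\frac{1}{n{\left(w{\left(-4,2 \right)},-8 \right)} + j{\left(204 \right)}} = \frac{1}{\frac{-8 + \left(\frac{1}{5} - 2\right)}{-132 - 8} + 204^{2}} = \frac{1}{\frac{-8 + \left(\frac{1}{5} - 2\right)}{-140} + 41616} = \frac{1}{- \frac{-8 - \frac{9}{5}}{140} + 41616} = \frac{1}{\left(- \frac{1}{140}\right) \left(- \frac{49}{5}\right) + 41616} = \frac{1}{\frac{7}{100} + 41616} = \frac{1}{\frac{4161607}{100}} = \frac{100}{4161607}$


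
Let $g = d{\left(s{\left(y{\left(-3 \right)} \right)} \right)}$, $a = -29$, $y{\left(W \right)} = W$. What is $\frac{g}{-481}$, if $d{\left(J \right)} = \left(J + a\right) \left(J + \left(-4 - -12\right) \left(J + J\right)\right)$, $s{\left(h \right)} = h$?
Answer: $- \frac{1632}{481} \approx -3.3929$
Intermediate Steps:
$d{\left(J \right)} = 17 J \left(-29 + J\right)$ ($d{\left(J \right)} = \left(J - 29\right) \left(J + \left(-4 - -12\right) \left(J + J\right)\right) = \left(-29 + J\right) \left(J + \left(-4 + 12\right) 2 J\right) = \left(-29 + J\right) \left(J + 8 \cdot 2 J\right) = \left(-29 + J\right) \left(J + 16 J\right) = \left(-29 + J\right) 17 J = 17 J \left(-29 + J\right)$)
$g = 1632$ ($g = 17 \left(-3\right) \left(-29 - 3\right) = 17 \left(-3\right) \left(-32\right) = 1632$)
$\frac{g}{-481} = \frac{1632}{-481} = 1632 \left(- \frac{1}{481}\right) = - \frac{1632}{481}$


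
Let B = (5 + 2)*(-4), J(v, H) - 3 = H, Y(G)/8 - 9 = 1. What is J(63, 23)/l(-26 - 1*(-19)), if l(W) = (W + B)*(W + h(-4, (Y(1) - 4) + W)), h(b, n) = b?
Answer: 26/385 ≈ 0.067532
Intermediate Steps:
Y(G) = 80 (Y(G) = 72 + 8*1 = 72 + 8 = 80)
J(v, H) = 3 + H
B = -28 (B = 7*(-4) = -28)
l(W) = (-28 + W)*(-4 + W) (l(W) = (W - 28)*(W - 4) = (-28 + W)*(-4 + W))
J(63, 23)/l(-26 - 1*(-19)) = (3 + 23)/(112 + (-26 - 1*(-19))² - 32*(-26 - 1*(-19))) = 26/(112 + (-26 + 19)² - 32*(-26 + 19)) = 26/(112 + (-7)² - 32*(-7)) = 26/(112 + 49 + 224) = 26/385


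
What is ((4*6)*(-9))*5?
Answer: -1080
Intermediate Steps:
((4*6)*(-9))*5 = (24*(-9))*5 = -216*5 = -1080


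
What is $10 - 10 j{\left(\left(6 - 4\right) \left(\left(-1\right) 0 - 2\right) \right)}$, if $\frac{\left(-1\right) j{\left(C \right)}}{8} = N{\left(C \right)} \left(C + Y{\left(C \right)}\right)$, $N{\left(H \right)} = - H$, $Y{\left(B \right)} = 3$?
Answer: $-310$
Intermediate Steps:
$j{\left(C \right)} = 8 C \left(3 + C\right)$ ($j{\left(C \right)} = - 8 - C \left(C + 3\right) = - 8 - C \left(3 + C\right) = - 8 \left(- C \left(3 + C\right)\right) = 8 C \left(3 + C\right)$)
$10 - 10 j{\left(\left(6 - 4\right) \left(\left(-1\right) 0 - 2\right) \right)} = 10 - 10 \cdot 8 \left(6 - 4\right) \left(\left(-1\right) 0 - 2\right) \left(3 + \left(6 - 4\right) \left(\left(-1\right) 0 - 2\right)\right) = 10 - 10 \cdot 8 \cdot 2 \left(0 - 2\right) \left(3 + 2 \left(0 - 2\right)\right) = 10 - 10 \cdot 8 \cdot 2 \left(-2\right) \left(3 + 2 \left(-2\right)\right) = 10 - 10 \cdot 8 \left(-4\right) \left(3 - 4\right) = 10 - 10 \cdot 8 \left(-4\right) \left(-1\right) = 10 - 320 = -310$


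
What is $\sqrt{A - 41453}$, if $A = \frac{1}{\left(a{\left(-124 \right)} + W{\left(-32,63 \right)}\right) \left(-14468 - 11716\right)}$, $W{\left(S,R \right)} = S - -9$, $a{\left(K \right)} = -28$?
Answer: $\frac{i \sqrt{2053363332444394}}{222564} \approx 203.6 i$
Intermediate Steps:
$W{\left(S,R \right)} = 9 + S$ ($W{\left(S,R \right)} = S + 9 = 9 + S$)
$A = \frac{1}{1335384}$ ($A = \frac{1}{\left(-28 + \left(9 - 32\right)\right) \left(-14468 - 11716\right)} = \frac{1}{\left(-28 - 23\right) \left(-26184\right)} = \frac{1}{\left(-51\right) \left(-26184\right)} = \frac{1}{1335384} \approx 7.4885 \cdot 10^{-7}$)
$\sqrt{A - 41453} = \sqrt{\frac{1}{1335384} - 41453} = \sqrt{- \frac{55355672951}{1335384}} = \frac{i \sqrt{2053363332444394}}{222564}$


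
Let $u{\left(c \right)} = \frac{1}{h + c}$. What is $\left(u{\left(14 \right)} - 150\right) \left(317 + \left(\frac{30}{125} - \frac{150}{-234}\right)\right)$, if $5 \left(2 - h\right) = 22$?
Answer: $- \frac{269487613}{5655} \approx -47655.0$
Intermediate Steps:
$h = - \frac{12}{5}$ ($h = 2 - \frac{22}{5} = - \frac{12}{5} \approx -2.4$)
$u{\left(c \right)} = \frac{1}{- \frac{12}{5} + c}$
$\left(u{\left(14 \right)} - 150\right) \left(317 + \left(\frac{30}{125} - \frac{150}{-234}\right)\right) = \left(\frac{5}{-12 + 5 \cdot 14} - 150\right) \left(317 + \left(\frac{30}{125} - \frac{150}{-234}\right)\right) = \left(\frac{5}{-12 + 70} - 150\right) \left(317 + \left(30 \cdot \frac{1}{125} - - \frac{25}{39}\right)\right) = \left(\frac{5}{58} - 150\right) \left(317 + \left(\frac{6}{25} + \frac{25}{39}\right)\right) = \left(5 \cdot \frac{1}{58} - 150\right) \left(317 + \frac{859}{975}\right) = \left(\frac{5}{58} - 150\right) \frac{309934}{975} = \left(- \frac{8695}{58}\right) \frac{309934}{975} = - \frac{269487613}{5655}$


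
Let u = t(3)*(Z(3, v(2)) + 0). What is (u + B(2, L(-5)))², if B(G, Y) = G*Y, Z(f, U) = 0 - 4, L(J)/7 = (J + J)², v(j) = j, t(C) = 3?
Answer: 1926544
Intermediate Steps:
L(J) = 28*J² (L(J) = 7*(J + J)² = 7*(2*J)² = 7*(4*J²) = 28*J²)
Z(f, U) = -4
u = -12 (u = 3*(-4 + 0) = 3*(-4) = -12)
(u + B(2, L(-5)))² = (-12 + 2*(28*(-5)²))² = (-12 + 2*(28*25))² = (-12 + 2*700)² = (-12 + 1400)² = 1388² = 1926544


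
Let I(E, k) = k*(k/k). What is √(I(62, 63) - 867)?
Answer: 2*I*√201 ≈ 28.355*I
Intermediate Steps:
I(E, k) = k (I(E, k) = k*1 = k)
√(I(62, 63) - 867) = √(63 - 867) = √(-804) = 2*I*√201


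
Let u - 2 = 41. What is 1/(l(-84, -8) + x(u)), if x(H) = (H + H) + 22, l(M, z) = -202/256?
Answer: 128/13723 ≈ 0.0093274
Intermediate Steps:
l(M, z) = -101/128 (l(M, z) = -202*1/256 = -101/128)
u = 43 (u = 2 + 41 = 43)
x(H) = 22 + 2*H (x(H) = 2*H + 22 = 22 + 2*H)
1/(l(-84, -8) + x(u)) = 1/(-101/128 + (22 + 2*43)) = 1/(-101/128 + (22 + 86)) = 1/(-101/128 + 108) = 1/(13723/128) = 128/13723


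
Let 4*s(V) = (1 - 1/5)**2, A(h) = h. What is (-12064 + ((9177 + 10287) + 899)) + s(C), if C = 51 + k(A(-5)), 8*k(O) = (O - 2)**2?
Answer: 207479/25 ≈ 8299.2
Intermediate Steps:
k(O) = (-2 + O)**2/8 (k(O) = (O - 2)**2/8 = (-2 + O)**2/8)
C = 457/8 (C = 51 + (-2 - 5)**2/8 = 51 + (1/8)*(-7)**2 = 51 + (1/8)*49 = 51 + 49/8 = 457/8 ≈ 57.125)
s(V) = 4/25 (s(V) = (1 - 1/5)**2/4 = (4/5)**2/4 = (1/4)*(16/25) = 4/25)
(-12064 + ((9177 + 10287) + 899)) + s(C) = (-12064 + ((9177 + 10287) + 899)) + 4/25 = (-12064 + (19464 + 899)) + 4/25 = (-12064 + 20363) + 4/25 = 8299 + 4/25 = 207479/25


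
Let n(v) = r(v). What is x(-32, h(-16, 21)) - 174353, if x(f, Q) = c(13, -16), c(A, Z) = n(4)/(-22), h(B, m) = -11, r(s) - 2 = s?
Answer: -1917886/11 ≈ -1.7435e+5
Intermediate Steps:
r(s) = 2 + s
n(v) = 2 + v
c(A, Z) = -3/11 (c(A, Z) = (2 + 4)/(-22) = 6*(-1/22) = -3/11)
x(f, Q) = -3/11
x(-32, h(-16, 21)) - 174353 = -3/11 - 174353 = -1917886/11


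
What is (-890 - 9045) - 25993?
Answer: -35928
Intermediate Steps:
(-890 - 9045) - 25993 = -9935 - 25993 = -35928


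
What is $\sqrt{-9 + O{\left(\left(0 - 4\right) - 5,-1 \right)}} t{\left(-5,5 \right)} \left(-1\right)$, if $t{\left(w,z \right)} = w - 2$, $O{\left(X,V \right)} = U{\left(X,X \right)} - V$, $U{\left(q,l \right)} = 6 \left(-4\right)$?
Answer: $28 i \sqrt{2} \approx 39.598 i$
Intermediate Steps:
$U{\left(q,l \right)} = -24$
$O{\left(X,V \right)} = -24 - V$
$t{\left(w,z \right)} = -2 + w$
$\sqrt{-9 + O{\left(\left(0 - 4\right) - 5,-1 \right)}} t{\left(-5,5 \right)} \left(-1\right) = \sqrt{-9 - 23} \left(-2 - 5\right) \left(-1\right) = \sqrt{-9 + \left(-24 + 1\right)} \left(-7\right) \left(-1\right) = \sqrt{-9 - 23} \left(-7\right) \left(-1\right) = \sqrt{-32} \left(-7\right) \left(-1\right) = 4 i \sqrt{2} \left(-7\right) \left(-1\right) = - 28 i \sqrt{2} \left(-1\right) = 28 i \sqrt{2}$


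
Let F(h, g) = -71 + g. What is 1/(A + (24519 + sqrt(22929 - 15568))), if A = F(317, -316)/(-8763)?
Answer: 209202393888/5129379928910383 - 8532241*sqrt(7361)/5129379928910383 ≈ 4.0642e-5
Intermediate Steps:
A = 129/2921 (A = (-71 - 316)/(-8763) = -387*(-1/8763) = 129/2921 ≈ 0.044163)
1/(A + (24519 + sqrt(22929 - 15568))) = 1/(129/2921 + (24519 + sqrt(22929 - 15568))) = 1/(129/2921 + (24519 + sqrt(7361))) = 1/(71620128/2921 + sqrt(7361))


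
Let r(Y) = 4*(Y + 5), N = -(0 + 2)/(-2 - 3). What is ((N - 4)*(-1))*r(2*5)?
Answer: 216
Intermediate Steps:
N = ⅖ (N = -2/(-5) = -2*(-1)/5 = -1*(-⅖) = ⅖ ≈ 0.40000)
r(Y) = 20 + 4*Y (r(Y) = 4*(5 + Y) = 20 + 4*Y)
((N - 4)*(-1))*r(2*5) = ((⅖ - 4)*(-1))*(20 + 4*(2*5)) = (-18/5*(-1))*(20 + 4*10) = 18*(20 + 40)/5 = (18/5)*60 = 216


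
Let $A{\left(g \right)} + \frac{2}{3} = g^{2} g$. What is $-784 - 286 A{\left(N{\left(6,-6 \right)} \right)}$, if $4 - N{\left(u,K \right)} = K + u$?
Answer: $- \frac{56692}{3} \approx -18897.0$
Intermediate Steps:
$N{\left(u,K \right)} = 4 - K - u$ ($N{\left(u,K \right)} = 4 - \left(K + u\right) = 4 - K - u$)
$A{\left(g \right)} = - \frac{2}{3} + g^{3}$ ($A{\left(g \right)} = - \frac{2}{3} + g^{2} g = - \frac{2}{3} + g^{3}$)
$-784 - 286 A{\left(N{\left(6,-6 \right)} \right)} = -784 - 286 \left(- \frac{2}{3} + \left(4 - -6 - 6\right)^{3}\right) = -784 - 286 \left(- \frac{2}{3} + \left(4 + 6 - 6\right)^{3}\right) = -784 - 286 \left(- \frac{2}{3} + 4^{3}\right) = -784 - 286 \left(- \frac{2}{3} + 64\right) = -784 - \frac{54340}{3} = - \frac{56692}{3}$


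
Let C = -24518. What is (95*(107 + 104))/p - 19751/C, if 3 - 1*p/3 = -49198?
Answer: 3406770163/3618930354 ≈ 0.94137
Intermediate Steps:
p = 147603 (p = 9 - 3*(-49198) = 9 + 147594 = 147603)
(95*(107 + 104))/p - 19751/C = (95*(107 + 104))/147603 - 19751/(-24518) = (95*211)*(1/147603) - 19751*(-1/24518) = 20045*(1/147603) + 19751/24518 = 20045/147603 + 19751/24518 = 3406770163/3618930354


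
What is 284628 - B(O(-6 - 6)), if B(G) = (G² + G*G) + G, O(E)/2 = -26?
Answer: 279272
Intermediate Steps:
O(E) = -52 (O(E) = 2*(-26) = -52)
B(G) = G + 2*G² (B(G) = (G² + G²) + G = 2*G² + G = G + 2*G²)
284628 - B(O(-6 - 6)) = 284628 - (-52)*(1 + 2*(-52)) = 284628 - (-52)*(1 - 104) = 284628 - (-52)*(-103) = 284628 - 1*5356 = 284628 - 5356 = 279272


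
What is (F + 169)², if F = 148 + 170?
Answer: 237169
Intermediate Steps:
F = 318
(F + 169)² = (318 + 169)² = 487² = 237169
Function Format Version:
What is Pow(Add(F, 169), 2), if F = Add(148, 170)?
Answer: 237169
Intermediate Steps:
F = 318
Pow(Add(F, 169), 2) = Pow(Add(318, 169), 2) = Pow(487, 2) = 237169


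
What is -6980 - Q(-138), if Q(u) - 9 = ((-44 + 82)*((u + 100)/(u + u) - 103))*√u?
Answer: -6989 + 269705*I*√138/69 ≈ -6989.0 + 45918.0*I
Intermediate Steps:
Q(u) = 9 + √u*(-3914 + 19*(100 + u)/u) (Q(u) = 9 + ((-44 + 82)*((u + 100)/(u + u) - 103))*√u = 9 + (38*((100 + u)/((2*u)) - 103))*√u = 9 + (38*((100 + u)*(1/(2*u)) - 103))*√u = 9 + (38*((100 + u)/(2*u) - 103))*√u = 9 + (38*(-103 + (100 + u)/(2*u)))*√u = 9 + (-3914 + 19*(100 + u)/u)*√u = 9 + √u*(-3914 + 19*(100 + u)/u))
-6980 - Q(-138) = -6980 - (9 - 3895*I*√138 + 1900/√(-138)) = -6980 - (9 - 3895*I*√138 + 1900*(-I*√138/138)) = -6980 - (9 - 3895*I*√138 - 950*I*√138/69) = -6980 - (9 - 269705*I*√138/69) = -6980 + (-9 + 269705*I*√138/69) = -6989 + 269705*I*√138/69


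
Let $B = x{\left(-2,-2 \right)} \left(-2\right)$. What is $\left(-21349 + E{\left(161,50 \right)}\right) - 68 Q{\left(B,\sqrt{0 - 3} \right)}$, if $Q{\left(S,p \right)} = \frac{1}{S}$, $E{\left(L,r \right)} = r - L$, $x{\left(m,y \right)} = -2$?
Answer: $-21477$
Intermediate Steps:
$B = 4$ ($B = \left(-2\right) \left(-2\right) = 4$)
$\left(-21349 + E{\left(161,50 \right)}\right) - 68 Q{\left(B,\sqrt{0 - 3} \right)} = \left(-21349 + \left(50 - 161\right)\right) - \frac{68}{4} = \left(-21349 + \left(50 - 161\right)\right) - 17 = \left(-21349 - 111\right) - 17 = -21460 - 17 = -21477$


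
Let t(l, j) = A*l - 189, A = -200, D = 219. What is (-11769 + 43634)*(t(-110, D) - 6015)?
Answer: 503339540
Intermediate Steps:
t(l, j) = -189 - 200*l (t(l, j) = -200*l - 189 = -189 - 200*l)
(-11769 + 43634)*(t(-110, D) - 6015) = (-11769 + 43634)*((-189 - 200*(-110)) - 6015) = 31865*((-189 + 22000) - 6015) = 31865*(21811 - 6015) = 31865*15796 = 503339540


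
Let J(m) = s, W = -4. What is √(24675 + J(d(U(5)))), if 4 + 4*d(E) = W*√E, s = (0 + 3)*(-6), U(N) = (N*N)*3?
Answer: √24657 ≈ 157.03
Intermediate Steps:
U(N) = 3*N² (U(N) = N²*3 = 3*N²)
s = -18 (s = 3*(-6) = -18)
d(E) = -1 - √E (d(E) = -1 + (-4*√E)/4 = -1 - √E)
J(m) = -18
√(24675 + J(d(U(5)))) = √(24675 - 18) = √24657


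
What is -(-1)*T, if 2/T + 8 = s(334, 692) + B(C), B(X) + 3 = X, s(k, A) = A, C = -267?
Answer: 1/207 ≈ 0.0048309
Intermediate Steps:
B(X) = -3 + X
T = 1/207 (T = 2/(-8 + (692 + (-3 - 267))) = 2/(-8 + (692 - 270)) = 2/(-8 + 422) = 2/414 = 2*(1/414) = 1/207 ≈ 0.0048309)
-(-1)*T = -(-1)/207 = -1*(-1/207) = 1/207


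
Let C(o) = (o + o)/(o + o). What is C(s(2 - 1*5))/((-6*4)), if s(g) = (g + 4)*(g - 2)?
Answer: -1/24 ≈ -0.041667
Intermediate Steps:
s(g) = (-2 + g)*(4 + g) (s(g) = (4 + g)*(-2 + g) = (-2 + g)*(4 + g))
C(o) = 1 (C(o) = (2*o)/((2*o)) = (2*o)*(1/(2*o)) = 1)
C(s(2 - 1*5))/((-6*4)) = 1/(-6*4) = 1/(-24) = 1*(-1/24) = -1/24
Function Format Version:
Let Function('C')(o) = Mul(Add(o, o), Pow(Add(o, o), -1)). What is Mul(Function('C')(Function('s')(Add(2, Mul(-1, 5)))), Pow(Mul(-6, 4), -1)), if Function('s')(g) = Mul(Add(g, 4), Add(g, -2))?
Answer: Rational(-1, 24) ≈ -0.041667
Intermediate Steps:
Function('s')(g) = Mul(Add(-2, g), Add(4, g)) (Function('s')(g) = Mul(Add(4, g), Add(-2, g)) = Mul(Add(-2, g), Add(4, g)))
Function('C')(o) = 1 (Function('C')(o) = Mul(Mul(2, o), Pow(Mul(2, o), -1)) = Mul(Mul(2, o), Mul(Rational(1, 2), Pow(o, -1))) = 1)
Mul(Function('C')(Function('s')(Add(2, Mul(-1, 5)))), Pow(Mul(-6, 4), -1)) = Mul(1, Pow(Mul(-6, 4), -1)) = Mul(1, Pow(-24, -1)) = Mul(1, Rational(-1, 24)) = Rational(-1, 24)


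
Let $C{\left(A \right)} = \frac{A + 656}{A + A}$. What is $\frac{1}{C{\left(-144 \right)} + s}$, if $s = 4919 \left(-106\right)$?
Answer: $- \frac{9}{4692742} \approx -1.9179 \cdot 10^{-6}$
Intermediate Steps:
$C{\left(A \right)} = \frac{656 + A}{2 A}$
$s = -521414$
$\frac{1}{C{\left(-144 \right)} + s} = \frac{1}{\frac{656 - 144}{2 \left(-144\right)} - 521414} = \frac{1}{\frac{1}{2} \left(- \frac{1}{144}\right) 512 - 521414} = \frac{1}{- \frac{16}{9} - 521414} = \frac{1}{- \frac{4692742}{9}} = - \frac{9}{4692742}$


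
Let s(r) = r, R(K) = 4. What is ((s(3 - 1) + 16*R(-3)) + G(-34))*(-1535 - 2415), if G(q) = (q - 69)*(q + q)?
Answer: -27926500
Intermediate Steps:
G(q) = 2*q*(-69 + q) (G(q) = (-69 + q)*(2*q) = 2*q*(-69 + q))
((s(3 - 1) + 16*R(-3)) + G(-34))*(-1535 - 2415) = (((3 - 1) + 16*4) + 2*(-34)*(-69 - 34))*(-1535 - 2415) = ((2 + 64) + 2*(-34)*(-103))*(-3950) = (66 + 7004)*(-3950) = 7070*(-3950) = -27926500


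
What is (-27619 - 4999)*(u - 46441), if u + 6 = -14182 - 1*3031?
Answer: 2076461880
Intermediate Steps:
u = -17219 (u = -6 + (-14182 - 1*3031) = -6 + (-14182 - 3031) = -6 - 17213 = -17219)
(-27619 - 4999)*(u - 46441) = (-27619 - 4999)*(-17219 - 46441) = -32618*(-63660) = 2076461880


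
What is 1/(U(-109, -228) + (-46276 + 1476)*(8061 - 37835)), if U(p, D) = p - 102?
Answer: 1/1333874989 ≈ 7.4970e-10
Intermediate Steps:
U(p, D) = -102 + p
1/(U(-109, -228) + (-46276 + 1476)*(8061 - 37835)) = 1/((-102 - 109) + (-46276 + 1476)*(8061 - 37835)) = 1/(-211 - 44800*(-29774)) = 1/(-211 + 1333875200) = 1/1333874989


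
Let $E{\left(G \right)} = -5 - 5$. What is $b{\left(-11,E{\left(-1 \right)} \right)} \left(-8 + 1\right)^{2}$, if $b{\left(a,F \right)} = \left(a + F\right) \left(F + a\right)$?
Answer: $21609$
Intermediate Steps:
$E{\left(G \right)} = -10$ ($E{\left(G \right)} = -5 - 5 = -10$)
$b{\left(a,F \right)} = \left(F + a\right)^{2}$ ($b{\left(a,F \right)} = \left(F + a\right) \left(F + a\right) = \left(F + a\right)^{2}$)
$b{\left(-11,E{\left(-1 \right)} \right)} \left(-8 + 1\right)^{2} = \left(-10 - 11\right)^{2} \left(-8 + 1\right)^{2} = \left(-21\right)^{2} \left(-7\right)^{2} = 441 \cdot 49 = 21609$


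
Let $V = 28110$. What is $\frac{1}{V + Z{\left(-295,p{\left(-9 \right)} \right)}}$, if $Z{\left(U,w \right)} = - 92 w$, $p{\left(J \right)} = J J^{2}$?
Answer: $\frac{1}{95178} \approx 1.0507 \cdot 10^{-5}$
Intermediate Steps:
$p{\left(J \right)} = J^{3}$
$\frac{1}{V + Z{\left(-295,p{\left(-9 \right)} \right)}} = \frac{1}{28110 - 92 \left(-9\right)^{3}} = \frac{1}{28110 - -67068} = \frac{1}{28110 + 67068} = \frac{1}{95178}$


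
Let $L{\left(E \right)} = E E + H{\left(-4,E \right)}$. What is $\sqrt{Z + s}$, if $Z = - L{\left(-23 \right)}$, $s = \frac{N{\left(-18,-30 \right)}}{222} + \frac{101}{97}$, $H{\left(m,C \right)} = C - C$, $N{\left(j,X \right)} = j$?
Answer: $\frac{i \sqrt{6801639515}}{3589} \approx 22.979 i$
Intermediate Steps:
$H{\left(m,C \right)} = 0$
$s = \frac{3446}{3589}$ ($s = - \frac{18}{222} + \frac{101}{97} = \left(-18\right) \frac{1}{222} + 101 \cdot \frac{1}{97} = - \frac{3}{37} + \frac{101}{97} = \frac{3446}{3589} \approx 0.96016$)
$L{\left(E \right)} = E^{2}$ ($L{\left(E \right)} = E E + 0 = E^{2} + 0 = E^{2}$)
$Z = -529$ ($Z = - \left(-23\right)^{2} = \left(-1\right) 529 = -529$)
$\sqrt{Z + s} = \sqrt{-529 + \frac{3446}{3589}} = \sqrt{- \frac{1895135}{3589}} = \frac{i \sqrt{6801639515}}{3589}$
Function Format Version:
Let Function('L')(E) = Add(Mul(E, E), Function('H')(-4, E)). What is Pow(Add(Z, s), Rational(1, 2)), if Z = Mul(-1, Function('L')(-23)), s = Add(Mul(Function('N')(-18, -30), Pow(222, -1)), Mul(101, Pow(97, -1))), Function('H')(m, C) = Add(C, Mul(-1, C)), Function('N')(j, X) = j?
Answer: Mul(Rational(1, 3589), I, Pow(6801639515, Rational(1, 2))) ≈ Mul(22.979, I)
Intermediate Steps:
Function('H')(m, C) = 0
s = Rational(3446, 3589) (s = Add(Mul(-18, Pow(222, -1)), Mul(101, Pow(97, -1))) = Add(Mul(-18, Rational(1, 222)), Mul(101, Rational(1, 97))) = Add(Rational(-3, 37), Rational(101, 97)) = Rational(3446, 3589) ≈ 0.96016)
Function('L')(E) = Pow(E, 2) (Function('L')(E) = Add(Mul(E, E), 0) = Add(Pow(E, 2), 0) = Pow(E, 2))
Z = -529 (Z = Mul(-1, Pow(-23, 2)) = Mul(-1, 529) = -529)
Pow(Add(Z, s), Rational(1, 2)) = Pow(Add(-529, Rational(3446, 3589)), Rational(1, 2)) = Pow(Rational(-1895135, 3589), Rational(1, 2)) = Mul(Rational(1, 3589), I, Pow(6801639515, Rational(1, 2)))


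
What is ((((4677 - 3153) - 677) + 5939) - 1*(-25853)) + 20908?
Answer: 53547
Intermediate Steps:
((((4677 - 3153) - 677) + 5939) - 1*(-25853)) + 20908 = (((1524 - 677) + 5939) + 25853) + 20908 = ((847 + 5939) + 25853) + 20908 = (6786 + 25853) + 20908 = 32639 + 20908 = 53547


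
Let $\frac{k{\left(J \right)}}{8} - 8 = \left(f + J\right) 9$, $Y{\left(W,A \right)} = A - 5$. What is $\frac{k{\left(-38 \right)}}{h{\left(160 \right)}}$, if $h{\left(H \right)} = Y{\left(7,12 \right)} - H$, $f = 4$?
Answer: $\frac{2384}{153} \approx 15.582$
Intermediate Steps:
$Y{\left(W,A \right)} = -5 + A$ ($Y{\left(W,A \right)} = A - 5 = -5 + A$)
$k{\left(J \right)} = 352 + 72 J$ ($k{\left(J \right)} = 64 + 8 \left(4 + J\right) 9 = 64 + 8 \left(36 + 9 J\right) = 64 + \left(288 + 72 J\right) = 352 + 72 J$)
$h{\left(H \right)} = 7 - H$ ($h{\left(H \right)} = \left(-5 + 12\right) - H = 7 - H$)
$\frac{k{\left(-38 \right)}}{h{\left(160 \right)}} = \frac{352 + 72 \left(-38\right)}{7 - 160} = \frac{352 - 2736}{7 - 160} = - \frac{2384}{-153} = \left(-2384\right) \left(- \frac{1}{153}\right) = \frac{2384}{153}$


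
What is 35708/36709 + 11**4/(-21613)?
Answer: 234300535/793391617 ≈ 0.29532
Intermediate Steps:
35708/36709 + 11**4/(-21613) = 35708*(1/36709) + 14641*(-1/21613) = 35708/36709 - 14641/21613 = 234300535/793391617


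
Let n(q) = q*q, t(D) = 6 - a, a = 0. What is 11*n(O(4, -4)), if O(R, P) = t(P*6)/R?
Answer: 99/4 ≈ 24.750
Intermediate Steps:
t(D) = 6 (t(D) = 6 - 1*0 = 6 + 0 = 6)
O(R, P) = 6/R
n(q) = q²
11*n(O(4, -4)) = 11*(6/4)² = 11*(6*(¼))² = 11*(3/2)² = 11*(9/4) = 99/4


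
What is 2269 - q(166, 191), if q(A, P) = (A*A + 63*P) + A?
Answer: -37486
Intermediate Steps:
q(A, P) = A + A² + 63*P (q(A, P) = (A² + 63*P) + A = A + A² + 63*P)
2269 - q(166, 191) = 2269 - (166 + 166² + 63*191) = 2269 - (166 + 27556 + 12033) = 2269 - 1*39755 = 2269 - 39755 = -37486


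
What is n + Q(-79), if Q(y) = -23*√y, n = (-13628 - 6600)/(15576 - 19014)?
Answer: 10114/1719 - 23*I*√79 ≈ 5.8837 - 204.43*I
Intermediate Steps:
n = 10114/1719 (n = -20228/(-3438) = -20228*(-1/3438) = 10114/1719 ≈ 5.8837)
n + Q(-79) = 10114/1719 - 23*I*√79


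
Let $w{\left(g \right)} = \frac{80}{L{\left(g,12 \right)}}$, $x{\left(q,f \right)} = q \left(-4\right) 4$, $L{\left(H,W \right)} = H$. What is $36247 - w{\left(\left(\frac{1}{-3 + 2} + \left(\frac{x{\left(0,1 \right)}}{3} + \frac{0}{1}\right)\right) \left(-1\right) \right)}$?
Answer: $36167$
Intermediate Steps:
$x{\left(q,f \right)} = - 16 q$ ($x{\left(q,f \right)} = - 4 q 4 = - 16 q$)
$w{\left(g \right)} = \frac{80}{g}$
$36247 - w{\left(\left(\frac{1}{-3 + 2} + \left(\frac{x{\left(0,1 \right)}}{3} + \frac{0}{1}\right)\right) \left(-1\right) \right)} = 36247 - \frac{80}{\left(\frac{1}{-3 + 2} + \left(\frac{\left(-16\right) 0}{3} + \frac{0}{1}\right)\right) \left(-1\right)} = 36247 - \frac{80}{\left(\frac{1}{-1} + \left(0 \cdot \frac{1}{3} + 0 \cdot 1\right)\right) \left(-1\right)} = 36247 - \frac{80}{\left(-1 + \left(0 + 0\right)\right) \left(-1\right)} = 36247 - \frac{80}{\left(-1 + 0\right) \left(-1\right)} = 36247 - \frac{80}{\left(-1\right) \left(-1\right)} = 36247 - \frac{80}{1} = 36247 - 80 \cdot 1 = 36247 - 80 = 36167$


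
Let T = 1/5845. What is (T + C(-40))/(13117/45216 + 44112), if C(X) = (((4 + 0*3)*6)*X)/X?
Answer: 6342945696/11658327751105 ≈ 0.00054407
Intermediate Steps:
T = 1/5845 ≈ 0.00017109
C(X) = 24 (C(X) = (((4 + 0)*6)*X)/X = ((4*6)*X)/X = (24*X)/X = 24)
(T + C(-40))/(13117/45216 + 44112) = (1/5845 + 24)/(13117/45216 + 44112) = 140281/(5845*(13117*(1/45216) + 44112)) = 140281/(5845*(13117/45216 + 44112)) = 140281/(5845*(1994581309/45216)) = (140281/5845)*(45216/1994581309) = 6342945696/11658327751105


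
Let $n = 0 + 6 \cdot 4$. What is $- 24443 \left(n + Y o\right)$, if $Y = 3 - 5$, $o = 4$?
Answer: $-391088$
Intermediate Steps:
$n = 24$ ($n = 0 + 24 = 24$)
$Y = -2$
$- 24443 \left(n + Y o\right) = - 24443 \left(24 - 8\right) = \left(-24443\right) 16 = -391088$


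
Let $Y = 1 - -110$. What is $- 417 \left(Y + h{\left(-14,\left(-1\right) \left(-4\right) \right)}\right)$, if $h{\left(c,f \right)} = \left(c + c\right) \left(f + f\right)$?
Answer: $47121$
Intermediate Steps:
$Y = 111$ ($Y = 1 + 110 = 111$)
$h{\left(c,f \right)} = 4 c f$ ($h{\left(c,f \right)} = 2 c 2 f = 4 c f$)
$- 417 \left(Y + h{\left(-14,\left(-1\right) \left(-4\right) \right)}\right) = - 417 \left(111 + 4 \left(-14\right) \left(\left(-1\right) \left(-4\right)\right)\right) = - 417 \left(111 + 4 \left(-14\right) 4\right) = - 417 \left(111 - 224\right) = \left(-417\right) \left(-113\right) = 47121$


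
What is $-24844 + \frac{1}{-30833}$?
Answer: $- \frac{766015053}{30833} \approx -24844.0$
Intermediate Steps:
$-24844 + \frac{1}{-30833} = -24844 - \frac{1}{30833} = - \frac{766015053}{30833}$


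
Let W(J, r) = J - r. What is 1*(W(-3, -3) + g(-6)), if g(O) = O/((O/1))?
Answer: 1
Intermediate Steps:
g(O) = 1 (g(O) = O/((O*1)) = O/O = 1)
1*(W(-3, -3) + g(-6)) = 1*((-3 - 1*(-3)) + 1) = 1*((-3 + 3) + 1) = 1*(0 + 1) = 1*1 = 1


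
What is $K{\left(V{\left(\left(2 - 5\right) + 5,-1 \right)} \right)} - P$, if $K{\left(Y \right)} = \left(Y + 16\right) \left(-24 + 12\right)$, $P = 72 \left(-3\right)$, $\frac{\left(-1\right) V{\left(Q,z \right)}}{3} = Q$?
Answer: $96$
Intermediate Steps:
$V{\left(Q,z \right)} = - 3 Q$
$P = -216$
$K{\left(Y \right)} = -192 - 12 Y$ ($K{\left(Y \right)} = \left(16 + Y\right) \left(-12\right) = -192 - 12 Y$)
$K{\left(V{\left(\left(2 - 5\right) + 5,-1 \right)} \right)} - P = \left(-192 - 12 \left(- 3 \left(\left(2 - 5\right) + 5\right)\right)\right) - -216 = \left(-192 - 12 \left(- 3 \left(-3 + 5\right)\right)\right) + 216 = \left(-192 - 12 \left(\left(-3\right) 2\right)\right) + 216 = \left(-192 - -72\right) + 216 = \left(-192 + 72\right) + 216 = -120 + 216 = 96$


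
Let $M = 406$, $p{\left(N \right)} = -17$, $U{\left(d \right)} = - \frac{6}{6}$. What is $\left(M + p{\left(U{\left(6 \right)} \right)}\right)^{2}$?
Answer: $151321$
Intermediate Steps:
$U{\left(d \right)} = -1$ ($U{\left(d \right)} = \left(-6\right) \frac{1}{6} = -1$)
$\left(M + p{\left(U{\left(6 \right)} \right)}\right)^{2} = \left(406 - 17\right)^{2} = 389^{2} = 151321$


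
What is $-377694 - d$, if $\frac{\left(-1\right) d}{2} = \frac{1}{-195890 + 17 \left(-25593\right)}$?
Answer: $- \frac{238313960876}{630971} \approx -3.7769 \cdot 10^{5}$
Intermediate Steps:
$d = \frac{2}{630971}$ ($d = - \frac{2}{-195890 + 17 \left(-25593\right)} = - \frac{2}{-195890 - 435081} = - \frac{2}{-630971} = \left(-2\right) \left(- \frac{1}{630971}\right) = \frac{2}{630971} \approx 3.1697 \cdot 10^{-6}$)
$-377694 - d = -377694 - \frac{2}{630971} = - \frac{238313960876}{630971}$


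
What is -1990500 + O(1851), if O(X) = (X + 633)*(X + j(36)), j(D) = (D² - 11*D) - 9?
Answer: 4820628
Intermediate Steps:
j(D) = -9 + D² - 11*D
O(X) = (633 + X)*(891 + X) (O(X) = (X + 633)*(X + (-9 + 36² - 11*36)) = (633 + X)*(X + (-9 + 1296 - 396)) = (633 + X)*(X + 891) = (633 + X)*(891 + X))
-1990500 + O(1851) = -1990500 + (564003 + 1851² + 1524*1851) = -1990500 + (564003 + 3426201 + 2820924) = -1990500 + 6811128 = 4820628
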